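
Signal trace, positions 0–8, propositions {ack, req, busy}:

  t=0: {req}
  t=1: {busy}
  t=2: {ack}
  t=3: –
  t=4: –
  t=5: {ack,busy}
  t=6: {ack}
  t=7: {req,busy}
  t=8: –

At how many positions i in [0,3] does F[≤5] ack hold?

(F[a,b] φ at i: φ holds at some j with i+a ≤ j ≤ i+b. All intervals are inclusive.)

Evaluate at each i in [0,3]:
  i=0: ✓ (witness j=2)
  i=1: ✓ (witness j=2)
  i=2: ✓ (witness j=2)
  i=3: ✓ (witness j=5)
Positions where it holds: {0, 1, 2, 3} → 4.

4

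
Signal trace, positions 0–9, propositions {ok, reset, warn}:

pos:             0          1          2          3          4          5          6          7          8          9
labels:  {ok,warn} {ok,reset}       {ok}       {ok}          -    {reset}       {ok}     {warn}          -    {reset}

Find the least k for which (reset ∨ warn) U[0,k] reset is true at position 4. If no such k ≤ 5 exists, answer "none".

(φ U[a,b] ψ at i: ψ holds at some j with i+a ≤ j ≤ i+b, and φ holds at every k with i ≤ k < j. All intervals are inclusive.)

none

Need earliest j ≥ 4 with reset, and (reset ∨ warn) at every k in [4,j-1].
  j=4: rhs fails.
  j=5: rhs holds but lhs fails at k=4.
  j=6: rhs fails.
  j=7: rhs fails.
  j=8: rhs fails.
  j=9: rhs holds but lhs fails at k=4.
No witness within the range → none.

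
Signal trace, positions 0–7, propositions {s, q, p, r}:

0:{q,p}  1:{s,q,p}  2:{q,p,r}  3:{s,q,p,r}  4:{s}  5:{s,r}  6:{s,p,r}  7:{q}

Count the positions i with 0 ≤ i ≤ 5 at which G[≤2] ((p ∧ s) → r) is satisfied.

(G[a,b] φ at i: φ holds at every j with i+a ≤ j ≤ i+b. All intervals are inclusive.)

4

Evaluate at each i in [0,5]:
  i=0: ✗ (fails at j=1)
  i=1: ✗ (fails at j=1)
  i=2: ✓ (all of [2,4])
  i=3: ✓ (all of [3,5])
  i=4: ✓ (all of [4,6])
  i=5: ✓ (all of [5,7])
Positions where it holds: {2, 3, 4, 5} → 4.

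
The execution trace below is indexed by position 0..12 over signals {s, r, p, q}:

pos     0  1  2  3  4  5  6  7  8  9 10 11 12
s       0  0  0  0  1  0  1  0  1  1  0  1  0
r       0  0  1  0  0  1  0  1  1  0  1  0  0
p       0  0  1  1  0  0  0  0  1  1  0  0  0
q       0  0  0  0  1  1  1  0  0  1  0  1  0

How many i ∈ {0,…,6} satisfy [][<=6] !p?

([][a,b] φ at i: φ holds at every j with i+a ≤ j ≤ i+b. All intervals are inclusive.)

Evaluate at each i in [0,6]:
  i=0: ✗ (fails at j=2)
  i=1: ✗ (fails at j=2)
  i=2: ✗ (fails at j=2)
  i=3: ✗ (fails at j=3)
  i=4: ✗ (fails at j=8)
  i=5: ✗ (fails at j=8)
  i=6: ✗ (fails at j=8)
Positions where it holds: {} → 0.

0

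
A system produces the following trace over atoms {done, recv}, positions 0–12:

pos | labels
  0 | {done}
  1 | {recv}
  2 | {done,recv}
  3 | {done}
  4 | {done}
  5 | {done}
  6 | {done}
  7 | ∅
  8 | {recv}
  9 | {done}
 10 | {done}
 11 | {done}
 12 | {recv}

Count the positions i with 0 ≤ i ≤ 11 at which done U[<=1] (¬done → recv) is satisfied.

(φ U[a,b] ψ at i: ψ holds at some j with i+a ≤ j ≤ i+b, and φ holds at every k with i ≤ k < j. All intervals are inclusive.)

11

Evaluate at each i in [0,11]:
  i=0: ✓ (rhs at j=0)
  i=1: ✓ (rhs at j=1)
  i=2: ✓ (rhs at j=2)
  i=3: ✓ (rhs at j=3)
  i=4: ✓ (rhs at j=4)
  i=5: ✓ (rhs at j=5)
  i=6: ✓ (rhs at j=6)
  i=7: ✗ (lhs fails at k=7 before rhs at j=8)
  i=8: ✓ (rhs at j=8)
  i=9: ✓ (rhs at j=9)
  i=10: ✓ (rhs at j=10)
  i=11: ✓ (rhs at j=11)
Positions where it holds: {0, 1, 2, 3, 4, 5, 6, 8, 9, 10, 11} → 11.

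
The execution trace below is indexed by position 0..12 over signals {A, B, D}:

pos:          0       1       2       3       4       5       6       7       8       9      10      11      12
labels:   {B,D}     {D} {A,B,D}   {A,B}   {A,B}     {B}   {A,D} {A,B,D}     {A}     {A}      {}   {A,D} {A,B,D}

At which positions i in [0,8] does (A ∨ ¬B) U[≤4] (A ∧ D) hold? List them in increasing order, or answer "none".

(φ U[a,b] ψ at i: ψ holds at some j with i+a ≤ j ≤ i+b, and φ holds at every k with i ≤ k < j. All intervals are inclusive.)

1, 2, 6, 7, 8

Evaluate at each i in [0,8]:
  i=0: ✗ (lhs fails at k=0 before rhs at j=2)
  i=1: ✓ (rhs at j=2; lhs holds on [1,1])
  i=2: ✓ (rhs at j=2)
  i=3: ✗ (lhs fails at k=5 before rhs at j=6)
  i=4: ✗ (lhs fails at k=5 before rhs at j=6)
  i=5: ✗ (lhs fails at k=5 before rhs at j=6)
  i=6: ✓ (rhs at j=6)
  i=7: ✓ (rhs at j=7)
  i=8: ✓ (rhs at j=11; lhs holds on [8,10])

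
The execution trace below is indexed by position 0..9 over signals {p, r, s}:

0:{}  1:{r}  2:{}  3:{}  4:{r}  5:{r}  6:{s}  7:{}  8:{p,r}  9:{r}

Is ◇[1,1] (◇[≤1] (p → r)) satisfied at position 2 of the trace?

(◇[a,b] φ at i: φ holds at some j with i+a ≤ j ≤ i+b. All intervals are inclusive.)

Yes

Check ◇[≤1] (p → r) at each j in [3,3]:
  j=3: holds (witness at 3)
Found at j=3 → formula holds.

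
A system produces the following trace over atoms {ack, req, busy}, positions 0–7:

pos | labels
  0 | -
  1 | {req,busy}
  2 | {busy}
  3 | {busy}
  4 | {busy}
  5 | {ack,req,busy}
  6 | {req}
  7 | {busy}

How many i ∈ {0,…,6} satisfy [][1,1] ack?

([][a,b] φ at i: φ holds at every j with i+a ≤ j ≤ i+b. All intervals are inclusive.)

1

Evaluate at each i in [0,6]:
  i=0: ✗ (fails at j=1)
  i=1: ✗ (fails at j=2)
  i=2: ✗ (fails at j=3)
  i=3: ✗ (fails at j=4)
  i=4: ✓ (all of [5,5])
  i=5: ✗ (fails at j=6)
  i=6: ✗ (fails at j=7)
Positions where it holds: {4} → 1.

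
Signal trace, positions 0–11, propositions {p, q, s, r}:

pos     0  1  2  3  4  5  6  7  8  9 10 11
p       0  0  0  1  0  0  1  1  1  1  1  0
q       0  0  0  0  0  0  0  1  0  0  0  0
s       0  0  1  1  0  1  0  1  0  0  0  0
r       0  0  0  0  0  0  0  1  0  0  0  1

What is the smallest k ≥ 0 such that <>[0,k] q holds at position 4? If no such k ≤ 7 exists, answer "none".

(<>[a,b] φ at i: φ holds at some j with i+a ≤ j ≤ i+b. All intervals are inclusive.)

3

Scan j = 4,5,… for q:
  j=4: fails
  j=5: fails
  j=6: fails
  j=7: holds
First hit at j=7, so smallest k = 7-4 = 3.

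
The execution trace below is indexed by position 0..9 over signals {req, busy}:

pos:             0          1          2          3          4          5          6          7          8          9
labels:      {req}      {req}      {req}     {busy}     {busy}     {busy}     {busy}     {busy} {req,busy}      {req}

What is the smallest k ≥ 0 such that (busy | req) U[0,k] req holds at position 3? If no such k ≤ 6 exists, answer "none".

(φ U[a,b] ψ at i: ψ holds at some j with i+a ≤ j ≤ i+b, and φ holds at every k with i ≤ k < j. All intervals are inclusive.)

5

Need earliest j ≥ 3 with req, and (busy | req) at every k in [3,j-1].
  j=3: rhs fails.
  j=4: rhs fails.
  j=5: rhs fails.
  j=6: rhs fails.
  j=7: rhs fails.
  j=8: rhs holds; lhs holds on [3,7]. k = 5.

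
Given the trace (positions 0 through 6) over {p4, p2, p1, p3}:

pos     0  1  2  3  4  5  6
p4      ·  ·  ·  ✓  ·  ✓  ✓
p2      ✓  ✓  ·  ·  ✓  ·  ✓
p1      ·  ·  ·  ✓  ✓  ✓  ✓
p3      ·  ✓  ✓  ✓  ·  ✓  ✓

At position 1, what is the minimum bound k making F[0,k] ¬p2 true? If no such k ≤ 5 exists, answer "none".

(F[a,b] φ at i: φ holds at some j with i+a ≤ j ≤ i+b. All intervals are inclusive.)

Scan j = 1,2,… for ¬p2:
  j=1: fails
  j=2: holds
First hit at j=2, so smallest k = 2-1 = 1.

1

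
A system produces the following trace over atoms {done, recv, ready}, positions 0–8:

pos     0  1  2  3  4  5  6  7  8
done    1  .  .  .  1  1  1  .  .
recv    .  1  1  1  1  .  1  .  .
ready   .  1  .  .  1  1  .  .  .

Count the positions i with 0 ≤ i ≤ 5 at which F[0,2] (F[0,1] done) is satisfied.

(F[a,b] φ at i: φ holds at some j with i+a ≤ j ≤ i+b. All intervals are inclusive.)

Evaluate at each i in [0,5]:
  i=0: ✓ (witness j=0)
  i=1: ✓ (witness j=3)
  i=2: ✓ (witness j=3)
  i=3: ✓ (witness j=3)
  i=4: ✓ (witness j=4)
  i=5: ✓ (witness j=5)
Positions where it holds: {0, 1, 2, 3, 4, 5} → 6.

6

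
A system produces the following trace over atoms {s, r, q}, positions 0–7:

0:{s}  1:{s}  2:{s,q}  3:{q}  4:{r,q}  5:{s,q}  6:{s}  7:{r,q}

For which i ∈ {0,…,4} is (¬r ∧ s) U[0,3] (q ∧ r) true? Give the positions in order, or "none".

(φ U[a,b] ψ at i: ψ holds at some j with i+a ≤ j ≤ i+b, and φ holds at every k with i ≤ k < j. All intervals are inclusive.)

Evaluate at each i in [0,4]:
  i=0: ✗ (no rhs in [0,3])
  i=1: ✗ (lhs fails at k=3 before rhs at j=4)
  i=2: ✗ (lhs fails at k=3 before rhs at j=4)
  i=3: ✗ (lhs fails at k=3 before rhs at j=4)
  i=4: ✓ (rhs at j=4)

4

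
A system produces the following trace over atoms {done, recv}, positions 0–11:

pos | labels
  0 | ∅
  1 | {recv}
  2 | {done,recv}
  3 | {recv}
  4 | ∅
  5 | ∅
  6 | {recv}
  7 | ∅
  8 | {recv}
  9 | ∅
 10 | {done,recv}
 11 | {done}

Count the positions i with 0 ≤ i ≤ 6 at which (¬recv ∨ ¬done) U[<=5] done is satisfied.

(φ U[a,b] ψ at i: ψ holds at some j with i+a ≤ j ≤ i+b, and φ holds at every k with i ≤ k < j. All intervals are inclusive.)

Evaluate at each i in [0,6]:
  i=0: ✓ (rhs at j=2; lhs holds on [0,1])
  i=1: ✓ (rhs at j=2; lhs holds on [1,1])
  i=2: ✓ (rhs at j=2)
  i=3: ✗ (no rhs in [3,8])
  i=4: ✗ (no rhs in [4,9])
  i=5: ✓ (rhs at j=10; lhs holds on [5,9])
  i=6: ✓ (rhs at j=10; lhs holds on [6,9])
Positions where it holds: {0, 1, 2, 5, 6} → 5.

5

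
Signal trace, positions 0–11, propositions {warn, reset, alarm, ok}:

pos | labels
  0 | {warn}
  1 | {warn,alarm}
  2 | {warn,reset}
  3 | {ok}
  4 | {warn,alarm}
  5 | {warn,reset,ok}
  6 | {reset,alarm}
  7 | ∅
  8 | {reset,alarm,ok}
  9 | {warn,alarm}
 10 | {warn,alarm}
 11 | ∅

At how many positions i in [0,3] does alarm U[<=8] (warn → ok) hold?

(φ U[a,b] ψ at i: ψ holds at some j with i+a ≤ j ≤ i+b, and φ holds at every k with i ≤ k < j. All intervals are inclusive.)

1

Evaluate at each i in [0,3]:
  i=0: ✗ (lhs fails at k=0 before rhs at j=3)
  i=1: ✗ (lhs fails at k=2 before rhs at j=3)
  i=2: ✗ (lhs fails at k=2 before rhs at j=3)
  i=3: ✓ (rhs at j=3)
Positions where it holds: {3} → 1.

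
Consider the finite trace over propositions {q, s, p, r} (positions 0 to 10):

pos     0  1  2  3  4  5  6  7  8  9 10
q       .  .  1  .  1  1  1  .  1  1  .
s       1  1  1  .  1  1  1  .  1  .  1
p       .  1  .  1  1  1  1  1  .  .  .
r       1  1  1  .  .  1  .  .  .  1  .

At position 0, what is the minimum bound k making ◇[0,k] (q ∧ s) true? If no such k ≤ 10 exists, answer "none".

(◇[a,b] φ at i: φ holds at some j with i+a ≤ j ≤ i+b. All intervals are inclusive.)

2

Scan j = 0,1,… for (q ∧ s):
  j=0: fails
  j=1: fails
  j=2: holds
First hit at j=2, so smallest k = 2-0 = 2.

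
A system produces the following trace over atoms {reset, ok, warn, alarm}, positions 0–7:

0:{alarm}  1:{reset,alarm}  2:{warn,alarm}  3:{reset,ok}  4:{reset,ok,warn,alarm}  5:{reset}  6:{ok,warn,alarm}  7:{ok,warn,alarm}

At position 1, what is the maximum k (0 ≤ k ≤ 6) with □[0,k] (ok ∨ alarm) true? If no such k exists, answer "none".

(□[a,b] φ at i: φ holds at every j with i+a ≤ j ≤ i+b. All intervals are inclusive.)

3

(ok ∨ alarm) must hold from j=1 onward; find where it first fails.
  j=1: holds
  j=2: holds
  j=3: holds
  j=4: holds
  j=5: fails
Holds on [1,4], so largest k = 3.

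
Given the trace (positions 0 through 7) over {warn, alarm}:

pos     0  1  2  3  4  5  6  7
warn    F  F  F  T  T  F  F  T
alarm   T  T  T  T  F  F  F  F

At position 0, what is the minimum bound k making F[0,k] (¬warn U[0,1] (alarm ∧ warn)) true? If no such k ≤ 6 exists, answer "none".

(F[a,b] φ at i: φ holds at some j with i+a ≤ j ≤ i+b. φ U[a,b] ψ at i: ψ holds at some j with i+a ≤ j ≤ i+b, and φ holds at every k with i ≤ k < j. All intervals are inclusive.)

2

Scan j = 0,1,… for (¬warn U[0,1] (alarm ∧ warn)):
  j=0: fails
  j=1: fails
  j=2: holds
First hit at j=2, so smallest k = 2-0 = 2.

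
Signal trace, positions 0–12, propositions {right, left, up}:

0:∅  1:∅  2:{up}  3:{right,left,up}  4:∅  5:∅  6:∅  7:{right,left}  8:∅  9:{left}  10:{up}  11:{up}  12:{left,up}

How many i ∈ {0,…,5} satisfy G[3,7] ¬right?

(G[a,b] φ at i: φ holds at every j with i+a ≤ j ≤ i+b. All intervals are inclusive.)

1

Evaluate at each i in [0,5]:
  i=0: ✗ (fails at j=3)
  i=1: ✗ (fails at j=7)
  i=2: ✗ (fails at j=7)
  i=3: ✗ (fails at j=7)
  i=4: ✗ (fails at j=7)
  i=5: ✓ (all of [8,12])
Positions where it holds: {5} → 1.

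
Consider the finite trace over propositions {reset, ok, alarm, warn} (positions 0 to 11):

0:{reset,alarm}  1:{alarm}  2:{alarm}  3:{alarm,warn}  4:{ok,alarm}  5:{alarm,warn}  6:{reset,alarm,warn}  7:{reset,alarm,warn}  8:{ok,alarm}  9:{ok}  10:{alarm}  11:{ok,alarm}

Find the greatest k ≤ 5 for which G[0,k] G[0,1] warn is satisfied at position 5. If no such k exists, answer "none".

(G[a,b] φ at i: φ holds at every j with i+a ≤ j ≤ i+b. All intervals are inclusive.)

G[0,1] warn must hold from j=5 onward; find where it first fails.
  j=5: holds
  j=6: holds
  j=7: fails
Holds on [5,6], so largest k = 1.

1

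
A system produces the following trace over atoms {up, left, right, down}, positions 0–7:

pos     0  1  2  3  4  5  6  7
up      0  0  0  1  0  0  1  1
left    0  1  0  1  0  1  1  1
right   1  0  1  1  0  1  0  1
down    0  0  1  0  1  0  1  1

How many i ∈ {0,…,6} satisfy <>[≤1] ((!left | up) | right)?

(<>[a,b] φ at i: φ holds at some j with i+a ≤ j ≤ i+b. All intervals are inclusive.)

7

Evaluate at each i in [0,6]:
  i=0: ✓ (witness j=0)
  i=1: ✓ (witness j=2)
  i=2: ✓ (witness j=2)
  i=3: ✓ (witness j=3)
  i=4: ✓ (witness j=4)
  i=5: ✓ (witness j=5)
  i=6: ✓ (witness j=6)
Positions where it holds: {0, 1, 2, 3, 4, 5, 6} → 7.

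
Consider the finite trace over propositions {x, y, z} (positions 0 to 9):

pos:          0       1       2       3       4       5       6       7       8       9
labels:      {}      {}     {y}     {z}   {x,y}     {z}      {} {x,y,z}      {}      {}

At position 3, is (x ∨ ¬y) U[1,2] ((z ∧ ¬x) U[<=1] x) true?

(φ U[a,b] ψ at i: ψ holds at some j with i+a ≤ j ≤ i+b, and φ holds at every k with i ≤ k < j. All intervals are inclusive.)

Need some j in [4,5] with ((z ∧ ¬x) U[<=1] x), and (x ∨ ¬y) at every k in [3,j-1].
  j=4: ((z ∧ ¬x) U[<=1] x) holds; (x ∨ ¬y) holds at every k in [3,3] → satisfied.

True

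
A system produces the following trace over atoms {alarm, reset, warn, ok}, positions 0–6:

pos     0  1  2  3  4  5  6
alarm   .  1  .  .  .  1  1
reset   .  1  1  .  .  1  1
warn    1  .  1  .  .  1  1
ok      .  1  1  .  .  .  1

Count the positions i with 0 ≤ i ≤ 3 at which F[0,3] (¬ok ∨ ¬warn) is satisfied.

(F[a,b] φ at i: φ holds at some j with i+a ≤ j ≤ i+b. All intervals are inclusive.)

4

Evaluate at each i in [0,3]:
  i=0: ✓ (witness j=0)
  i=1: ✓ (witness j=1)
  i=2: ✓ (witness j=3)
  i=3: ✓ (witness j=3)
Positions where it holds: {0, 1, 2, 3} → 4.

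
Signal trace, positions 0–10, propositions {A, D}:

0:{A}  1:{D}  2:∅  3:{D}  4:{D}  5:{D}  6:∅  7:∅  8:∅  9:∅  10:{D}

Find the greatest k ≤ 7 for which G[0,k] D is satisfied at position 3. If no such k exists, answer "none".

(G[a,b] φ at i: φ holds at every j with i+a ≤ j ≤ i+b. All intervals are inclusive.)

2

D must hold from j=3 onward; find where it first fails.
  j=3: holds
  j=4: holds
  j=5: holds
  j=6: fails
Holds on [3,5], so largest k = 2.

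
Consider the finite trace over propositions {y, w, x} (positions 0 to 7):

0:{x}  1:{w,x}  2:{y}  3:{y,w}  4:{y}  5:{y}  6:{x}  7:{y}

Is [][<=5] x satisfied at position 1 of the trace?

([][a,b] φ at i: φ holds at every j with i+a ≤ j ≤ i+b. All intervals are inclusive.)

Check x at every j in [1,6]:
  j=1: true
  j=2: false
  j=3: false
  j=4: false
  j=5: false
  j=6: true
Fails at j=2 → formula fails.

False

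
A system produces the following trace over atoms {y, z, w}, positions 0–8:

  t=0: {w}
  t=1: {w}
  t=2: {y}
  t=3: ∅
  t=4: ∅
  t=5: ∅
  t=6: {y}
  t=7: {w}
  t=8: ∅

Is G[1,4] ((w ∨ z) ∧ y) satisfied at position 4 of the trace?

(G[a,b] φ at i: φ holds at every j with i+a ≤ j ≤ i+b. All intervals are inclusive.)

Check ((w ∨ z) ∧ y) at every j in [5,8]:
  j=5: false
  j=6: false
  j=7: false
  j=8: false
Fails at j=5 → formula fails.

Does not hold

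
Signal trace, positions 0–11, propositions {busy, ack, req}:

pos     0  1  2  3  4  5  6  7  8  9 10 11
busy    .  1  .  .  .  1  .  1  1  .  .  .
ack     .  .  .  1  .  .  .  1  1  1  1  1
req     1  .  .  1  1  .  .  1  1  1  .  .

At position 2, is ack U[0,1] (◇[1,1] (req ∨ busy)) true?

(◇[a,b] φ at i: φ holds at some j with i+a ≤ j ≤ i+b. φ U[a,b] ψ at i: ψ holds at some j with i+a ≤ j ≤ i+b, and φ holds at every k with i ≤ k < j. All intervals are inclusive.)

Need some j in [2,3] with ◇[1,1] (req ∨ busy), and ack at every k in [2,j-1].
  j=2: ◇[1,1] (req ∨ busy) holds; no prefix to check → satisfied.

Yes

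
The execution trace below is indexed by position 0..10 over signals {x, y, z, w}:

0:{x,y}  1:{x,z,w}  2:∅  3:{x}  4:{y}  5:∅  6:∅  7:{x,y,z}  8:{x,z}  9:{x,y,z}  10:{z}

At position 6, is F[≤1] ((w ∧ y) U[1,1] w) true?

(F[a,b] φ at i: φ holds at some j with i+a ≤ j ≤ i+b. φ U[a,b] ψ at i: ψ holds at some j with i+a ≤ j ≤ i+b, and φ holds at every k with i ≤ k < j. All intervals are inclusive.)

Check ((w ∧ y) U[1,1] w) at each j in [6,7]:
  j=6: fails
  j=7: fails
No position in the window satisfies it → formula fails.

Does not hold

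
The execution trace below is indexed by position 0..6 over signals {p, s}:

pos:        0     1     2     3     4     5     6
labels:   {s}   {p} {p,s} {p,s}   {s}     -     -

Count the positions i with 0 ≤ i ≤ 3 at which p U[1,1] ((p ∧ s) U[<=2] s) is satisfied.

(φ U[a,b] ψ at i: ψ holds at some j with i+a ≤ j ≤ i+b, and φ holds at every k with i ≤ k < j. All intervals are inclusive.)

3

Evaluate at each i in [0,3]:
  i=0: ✗ (no rhs in [1,1])
  i=1: ✓ (rhs at j=2; lhs holds on [1,1])
  i=2: ✓ (rhs at j=3; lhs holds on [2,2])
  i=3: ✓ (rhs at j=4; lhs holds on [3,3])
Positions where it holds: {1, 2, 3} → 3.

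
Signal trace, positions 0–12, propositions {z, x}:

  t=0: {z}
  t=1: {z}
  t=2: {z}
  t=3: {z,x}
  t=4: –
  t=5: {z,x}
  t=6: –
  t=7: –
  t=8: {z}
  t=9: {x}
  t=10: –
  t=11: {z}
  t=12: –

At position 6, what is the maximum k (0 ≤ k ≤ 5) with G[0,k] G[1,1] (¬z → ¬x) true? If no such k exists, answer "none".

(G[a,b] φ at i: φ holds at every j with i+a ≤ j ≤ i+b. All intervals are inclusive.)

1

G[1,1] (¬z → ¬x) must hold from j=6 onward; find where it first fails.
  j=6: holds
  j=7: holds
  j=8: fails
Holds on [6,7], so largest k = 1.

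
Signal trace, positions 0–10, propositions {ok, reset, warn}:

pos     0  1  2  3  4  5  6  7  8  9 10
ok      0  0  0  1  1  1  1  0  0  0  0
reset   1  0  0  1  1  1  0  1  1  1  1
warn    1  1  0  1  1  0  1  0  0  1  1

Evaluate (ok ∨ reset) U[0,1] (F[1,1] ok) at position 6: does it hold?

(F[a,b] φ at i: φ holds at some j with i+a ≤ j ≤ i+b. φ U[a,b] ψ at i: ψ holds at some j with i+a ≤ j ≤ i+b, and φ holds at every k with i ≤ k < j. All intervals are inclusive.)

Need some j in [6,7] with F[1,1] ok, and (ok ∨ reset) at every k in [6,j-1].
  j=6: F[1,1] ok — fails (none in [7,7]).
  j=7: F[1,1] ok — fails (none in [8,8]).
No j in the window works → until fails.

False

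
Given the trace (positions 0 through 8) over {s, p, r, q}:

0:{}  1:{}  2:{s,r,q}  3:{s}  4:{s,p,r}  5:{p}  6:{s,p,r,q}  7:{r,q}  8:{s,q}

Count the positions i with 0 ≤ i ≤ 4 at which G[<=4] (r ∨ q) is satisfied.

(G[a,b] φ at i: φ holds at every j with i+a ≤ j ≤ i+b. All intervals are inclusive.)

Evaluate at each i in [0,4]:
  i=0: ✗ (fails at j=0)
  i=1: ✗ (fails at j=1)
  i=2: ✗ (fails at j=3)
  i=3: ✗ (fails at j=3)
  i=4: ✗ (fails at j=5)
Positions where it holds: {} → 0.

0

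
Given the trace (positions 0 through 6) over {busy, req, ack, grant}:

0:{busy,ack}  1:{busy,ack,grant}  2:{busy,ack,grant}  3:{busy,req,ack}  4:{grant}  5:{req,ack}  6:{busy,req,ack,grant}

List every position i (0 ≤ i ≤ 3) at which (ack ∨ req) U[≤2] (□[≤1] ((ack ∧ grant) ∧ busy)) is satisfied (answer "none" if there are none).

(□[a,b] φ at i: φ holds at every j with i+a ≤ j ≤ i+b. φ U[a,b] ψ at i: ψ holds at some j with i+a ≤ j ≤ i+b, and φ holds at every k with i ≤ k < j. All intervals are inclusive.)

Evaluate at each i in [0,3]:
  i=0: ✓ (rhs at j=1; lhs holds on [0,0])
  i=1: ✓ (rhs at j=1)
  i=2: ✗ (no rhs in [2,4])
  i=3: ✗ (no rhs in [3,5])

0, 1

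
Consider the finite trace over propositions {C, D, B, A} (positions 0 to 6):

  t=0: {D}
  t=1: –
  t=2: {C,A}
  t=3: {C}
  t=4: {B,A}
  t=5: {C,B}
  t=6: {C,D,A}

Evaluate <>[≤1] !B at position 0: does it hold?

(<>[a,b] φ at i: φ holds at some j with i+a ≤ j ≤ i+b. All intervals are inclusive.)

Check !B at each j in [0,1]:
  j=0: true
  j=1: true
Found at j=0 → formula holds.

Yes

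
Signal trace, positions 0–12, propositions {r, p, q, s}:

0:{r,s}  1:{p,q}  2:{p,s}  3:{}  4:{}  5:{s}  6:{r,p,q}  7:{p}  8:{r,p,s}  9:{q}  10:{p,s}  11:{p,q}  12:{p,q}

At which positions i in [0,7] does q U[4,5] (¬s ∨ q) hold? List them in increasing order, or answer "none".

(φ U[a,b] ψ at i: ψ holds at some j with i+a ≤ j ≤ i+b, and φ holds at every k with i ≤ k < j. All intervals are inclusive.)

none

Evaluate at each i in [0,7]:
  i=0: ✗ (lhs fails at k=0 before rhs at j=4)
  i=1: ✗ (lhs fails at k=2 before rhs at j=6)
  i=2: ✗ (lhs fails at k=2 before rhs at j=6)
  i=3: ✗ (lhs fails at k=3 before rhs at j=7)
  i=4: ✗ (lhs fails at k=4 before rhs at j=9)
  i=5: ✗ (lhs fails at k=5 before rhs at j=9)
  i=6: ✗ (lhs fails at k=7 before rhs at j=11)
  i=7: ✗ (lhs fails at k=7 before rhs at j=11)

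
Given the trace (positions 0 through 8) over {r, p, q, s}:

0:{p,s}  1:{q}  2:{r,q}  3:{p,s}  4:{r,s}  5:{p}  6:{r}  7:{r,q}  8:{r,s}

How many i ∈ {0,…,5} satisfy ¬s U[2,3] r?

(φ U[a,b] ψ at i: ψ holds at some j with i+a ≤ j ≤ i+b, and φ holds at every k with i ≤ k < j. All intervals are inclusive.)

Evaluate at each i in [0,5]:
  i=0: ✗ (lhs fails at k=0 before rhs at j=2)
  i=1: ✗ (lhs fails at k=3 before rhs at j=4)
  i=2: ✗ (lhs fails at k=3 before rhs at j=4)
  i=3: ✗ (lhs fails at k=3 before rhs at j=6)
  i=4: ✗ (lhs fails at k=4 before rhs at j=6)
  i=5: ✓ (rhs at j=7; lhs holds on [5,6])
Positions where it holds: {5} → 1.

1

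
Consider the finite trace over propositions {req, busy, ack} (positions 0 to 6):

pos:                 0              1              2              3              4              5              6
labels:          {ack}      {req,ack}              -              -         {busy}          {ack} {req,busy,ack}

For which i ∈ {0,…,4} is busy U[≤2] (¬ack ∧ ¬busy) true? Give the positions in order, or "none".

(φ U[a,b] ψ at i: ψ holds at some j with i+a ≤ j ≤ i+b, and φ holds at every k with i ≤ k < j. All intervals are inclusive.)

2, 3

Evaluate at each i in [0,4]:
  i=0: ✗ (lhs fails at k=0 before rhs at j=2)
  i=1: ✗ (lhs fails at k=1 before rhs at j=2)
  i=2: ✓ (rhs at j=2)
  i=3: ✓ (rhs at j=3)
  i=4: ✗ (no rhs in [4,6])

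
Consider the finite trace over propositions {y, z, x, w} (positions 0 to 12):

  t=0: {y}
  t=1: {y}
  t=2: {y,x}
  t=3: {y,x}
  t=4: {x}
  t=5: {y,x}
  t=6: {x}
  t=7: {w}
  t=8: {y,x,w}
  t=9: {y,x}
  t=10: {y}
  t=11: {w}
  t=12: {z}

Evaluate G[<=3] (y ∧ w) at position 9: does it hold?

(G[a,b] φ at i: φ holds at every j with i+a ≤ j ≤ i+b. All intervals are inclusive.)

Does not hold

Check (y ∧ w) at every j in [9,12]:
  j=9: false
  j=10: false
  j=11: false
  j=12: false
Fails at j=9 → formula fails.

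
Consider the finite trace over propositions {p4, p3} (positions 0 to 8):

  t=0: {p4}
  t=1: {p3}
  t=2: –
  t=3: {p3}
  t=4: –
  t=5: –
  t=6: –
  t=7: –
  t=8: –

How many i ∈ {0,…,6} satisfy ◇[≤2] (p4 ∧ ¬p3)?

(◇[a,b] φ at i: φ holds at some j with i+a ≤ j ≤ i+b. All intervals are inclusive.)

Evaluate at each i in [0,6]:
  i=0: ✓ (witness j=0)
  i=1: ✗ (none in [1,3])
  i=2: ✗ (none in [2,4])
  i=3: ✗ (none in [3,5])
  i=4: ✗ (none in [4,6])
  i=5: ✗ (none in [5,7])
  i=6: ✗ (none in [6,8])
Positions where it holds: {0} → 1.

1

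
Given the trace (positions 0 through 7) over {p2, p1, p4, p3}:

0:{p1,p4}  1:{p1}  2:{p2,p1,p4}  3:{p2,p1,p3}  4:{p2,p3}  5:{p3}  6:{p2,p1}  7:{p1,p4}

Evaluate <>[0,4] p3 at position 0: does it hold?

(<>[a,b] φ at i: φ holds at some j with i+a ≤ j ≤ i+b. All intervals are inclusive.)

Yes

Check p3 at each j in [0,4]:
  j=0: false
  j=1: false
  j=2: false
  j=3: true
  j=4: true
Found at j=3 → formula holds.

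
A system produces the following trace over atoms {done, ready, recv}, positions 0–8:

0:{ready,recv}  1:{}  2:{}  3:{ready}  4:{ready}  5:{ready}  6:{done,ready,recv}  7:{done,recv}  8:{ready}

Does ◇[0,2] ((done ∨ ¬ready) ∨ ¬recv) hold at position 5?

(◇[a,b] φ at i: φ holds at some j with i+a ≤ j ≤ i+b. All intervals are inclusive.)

Check ((done ∨ ¬ready) ∨ ¬recv) at each j in [5,7]:
  j=5: true
  j=6: true
  j=7: true
Found at j=5 → formula holds.

Yes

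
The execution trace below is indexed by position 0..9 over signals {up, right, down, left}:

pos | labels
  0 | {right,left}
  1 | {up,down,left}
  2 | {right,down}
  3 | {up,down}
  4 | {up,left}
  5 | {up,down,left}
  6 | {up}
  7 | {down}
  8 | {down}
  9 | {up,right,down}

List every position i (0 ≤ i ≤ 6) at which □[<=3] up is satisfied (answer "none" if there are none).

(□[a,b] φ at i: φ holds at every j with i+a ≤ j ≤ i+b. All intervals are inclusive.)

Evaluate at each i in [0,6]:
  i=0: ✗ (fails at j=0)
  i=1: ✗ (fails at j=2)
  i=2: ✗ (fails at j=2)
  i=3: ✓ (all of [3,6])
  i=4: ✗ (fails at j=7)
  i=5: ✗ (fails at j=7)
  i=6: ✗ (fails at j=7)

3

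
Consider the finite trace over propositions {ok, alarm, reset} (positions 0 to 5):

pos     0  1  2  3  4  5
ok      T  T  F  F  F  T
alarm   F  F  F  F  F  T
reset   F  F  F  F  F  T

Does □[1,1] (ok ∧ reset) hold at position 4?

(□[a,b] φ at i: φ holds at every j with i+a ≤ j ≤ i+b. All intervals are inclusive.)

Check (ok ∧ reset) at every j in [5,5]:
  j=5: true
All positions satisfy it → formula holds.

Holds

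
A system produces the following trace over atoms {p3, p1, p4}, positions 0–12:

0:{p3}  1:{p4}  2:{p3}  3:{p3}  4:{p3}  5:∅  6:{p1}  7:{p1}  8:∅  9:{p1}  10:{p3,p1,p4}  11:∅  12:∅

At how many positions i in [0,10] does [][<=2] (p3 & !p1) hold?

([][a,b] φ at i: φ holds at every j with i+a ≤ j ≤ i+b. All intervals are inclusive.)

Evaluate at each i in [0,10]:
  i=0: ✗ (fails at j=1)
  i=1: ✗ (fails at j=1)
  i=2: ✓ (all of [2,4])
  i=3: ✗ (fails at j=5)
  i=4: ✗ (fails at j=5)
  i=5: ✗ (fails at j=5)
  i=6: ✗ (fails at j=6)
  i=7: ✗ (fails at j=7)
  i=8: ✗ (fails at j=8)
  i=9: ✗ (fails at j=9)
  i=10: ✗ (fails at j=10)
Positions where it holds: {2} → 1.

1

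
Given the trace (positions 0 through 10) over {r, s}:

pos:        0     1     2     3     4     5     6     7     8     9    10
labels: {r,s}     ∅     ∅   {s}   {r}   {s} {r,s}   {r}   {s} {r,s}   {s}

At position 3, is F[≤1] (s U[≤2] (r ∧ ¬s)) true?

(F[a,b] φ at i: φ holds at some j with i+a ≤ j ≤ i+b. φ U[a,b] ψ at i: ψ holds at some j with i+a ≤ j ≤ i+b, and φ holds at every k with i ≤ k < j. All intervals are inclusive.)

Check (s U[≤2] (r ∧ ¬s)) at each j in [3,4]:
  j=3: holds
  j=4: holds
Found at j=3 → formula holds.

Yes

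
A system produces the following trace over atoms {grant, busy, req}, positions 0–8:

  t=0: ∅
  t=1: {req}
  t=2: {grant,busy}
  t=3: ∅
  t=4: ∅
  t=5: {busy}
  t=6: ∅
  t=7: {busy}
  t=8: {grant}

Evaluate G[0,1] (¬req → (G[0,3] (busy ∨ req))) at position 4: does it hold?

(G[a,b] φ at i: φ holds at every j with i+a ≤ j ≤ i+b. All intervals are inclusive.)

False

Check (¬req → (G[0,3] (busy ∨ req))) at every j in [4,5]:
  j=4: antecedent true; consequent fails at 4 → ✗
  j=5: antecedent true; consequent fails at 6 → ✗
Fails at j=4 → formula fails.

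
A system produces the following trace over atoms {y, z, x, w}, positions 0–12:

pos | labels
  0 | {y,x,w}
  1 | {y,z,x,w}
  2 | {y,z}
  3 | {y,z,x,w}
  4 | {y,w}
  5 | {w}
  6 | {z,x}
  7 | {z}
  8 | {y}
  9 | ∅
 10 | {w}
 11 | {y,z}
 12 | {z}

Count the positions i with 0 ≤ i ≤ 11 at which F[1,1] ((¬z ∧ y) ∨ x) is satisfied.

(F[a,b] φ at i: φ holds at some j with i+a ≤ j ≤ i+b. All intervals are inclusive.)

Evaluate at each i in [0,11]:
  i=0: ✓ (witness j=1)
  i=1: ✗ (none in [2,2])
  i=2: ✓ (witness j=3)
  i=3: ✓ (witness j=4)
  i=4: ✗ (none in [5,5])
  i=5: ✓ (witness j=6)
  i=6: ✗ (none in [7,7])
  i=7: ✓ (witness j=8)
  i=8: ✗ (none in [9,9])
  i=9: ✗ (none in [10,10])
  i=10: ✗ (none in [11,11])
  i=11: ✗ (none in [12,12])
Positions where it holds: {0, 2, 3, 5, 7} → 5.

5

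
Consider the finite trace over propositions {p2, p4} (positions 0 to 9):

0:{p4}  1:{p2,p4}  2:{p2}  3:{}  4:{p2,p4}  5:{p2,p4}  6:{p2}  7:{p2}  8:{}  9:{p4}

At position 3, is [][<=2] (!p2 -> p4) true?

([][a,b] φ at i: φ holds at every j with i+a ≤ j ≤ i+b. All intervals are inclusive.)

False

Check (!p2 -> p4) at every j in [3,5]:
  j=3: antecedent true; consequent false → ✗
  j=4: antecedent false → ✓
  j=5: antecedent false → ✓
Fails at j=3 → formula fails.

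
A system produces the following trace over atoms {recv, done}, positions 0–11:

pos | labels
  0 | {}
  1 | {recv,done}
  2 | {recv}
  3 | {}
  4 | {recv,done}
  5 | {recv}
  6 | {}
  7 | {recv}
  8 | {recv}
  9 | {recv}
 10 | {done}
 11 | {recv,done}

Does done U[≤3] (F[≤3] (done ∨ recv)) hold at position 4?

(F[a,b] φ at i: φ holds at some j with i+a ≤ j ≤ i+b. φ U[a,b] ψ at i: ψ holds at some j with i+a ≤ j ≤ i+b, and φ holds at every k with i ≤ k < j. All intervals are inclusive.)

Need some j in [4,7] with F[≤3] (done ∨ recv), and done at every k in [4,j-1].
  j=4: F[≤3] (done ∨ recv) holds; no prefix to check → satisfied.

Holds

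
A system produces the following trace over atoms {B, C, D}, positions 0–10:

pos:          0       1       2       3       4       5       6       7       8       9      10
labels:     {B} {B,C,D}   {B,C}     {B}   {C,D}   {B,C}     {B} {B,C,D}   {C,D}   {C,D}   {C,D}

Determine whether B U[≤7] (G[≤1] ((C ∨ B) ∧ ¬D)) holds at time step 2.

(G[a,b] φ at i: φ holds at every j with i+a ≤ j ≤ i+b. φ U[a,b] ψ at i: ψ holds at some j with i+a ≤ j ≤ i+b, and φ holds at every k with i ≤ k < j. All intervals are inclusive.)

Need some j in [2,9] with G[≤1] ((C ∨ B) ∧ ¬D), and B at every k in [2,j-1].
  j=2: G[≤1] ((C ∨ B) ∧ ¬D) holds; no prefix to check → satisfied.

Yes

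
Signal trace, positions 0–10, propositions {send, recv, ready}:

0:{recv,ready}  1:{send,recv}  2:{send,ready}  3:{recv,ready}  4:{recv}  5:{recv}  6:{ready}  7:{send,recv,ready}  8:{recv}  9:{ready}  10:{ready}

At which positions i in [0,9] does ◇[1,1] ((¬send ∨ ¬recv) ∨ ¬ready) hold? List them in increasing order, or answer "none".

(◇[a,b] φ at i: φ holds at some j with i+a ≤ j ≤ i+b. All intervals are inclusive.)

Evaluate at each i in [0,9]:
  i=0: ✓ (witness j=1)
  i=1: ✓ (witness j=2)
  i=2: ✓ (witness j=3)
  i=3: ✓ (witness j=4)
  i=4: ✓ (witness j=5)
  i=5: ✓ (witness j=6)
  i=6: ✗ (none in [7,7])
  i=7: ✓ (witness j=8)
  i=8: ✓ (witness j=9)
  i=9: ✓ (witness j=10)

0, 1, 2, 3, 4, 5, 7, 8, 9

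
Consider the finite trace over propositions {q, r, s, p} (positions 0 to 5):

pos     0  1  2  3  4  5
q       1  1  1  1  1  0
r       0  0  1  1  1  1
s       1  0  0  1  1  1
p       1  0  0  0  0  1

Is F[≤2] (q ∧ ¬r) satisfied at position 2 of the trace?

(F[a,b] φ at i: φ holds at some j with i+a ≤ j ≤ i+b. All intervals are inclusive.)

Check (q ∧ ¬r) at each j in [2,4]:
  j=2: false
  j=3: false
  j=4: false
No position in the window satisfies it → formula fails.

No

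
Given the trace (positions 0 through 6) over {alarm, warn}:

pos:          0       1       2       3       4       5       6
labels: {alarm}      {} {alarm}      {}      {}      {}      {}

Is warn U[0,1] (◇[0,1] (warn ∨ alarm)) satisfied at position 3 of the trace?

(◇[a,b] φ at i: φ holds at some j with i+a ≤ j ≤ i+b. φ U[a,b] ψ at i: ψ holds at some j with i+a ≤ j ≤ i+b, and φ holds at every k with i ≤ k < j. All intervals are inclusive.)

No

Need some j in [3,4] with ◇[0,1] (warn ∨ alarm), and warn at every k in [3,j-1].
  j=3: ◇[0,1] (warn ∨ alarm) — fails (none in [3,4]).
  j=4: ◇[0,1] (warn ∨ alarm) — fails (none in [4,5]).
No j in the window works → until fails.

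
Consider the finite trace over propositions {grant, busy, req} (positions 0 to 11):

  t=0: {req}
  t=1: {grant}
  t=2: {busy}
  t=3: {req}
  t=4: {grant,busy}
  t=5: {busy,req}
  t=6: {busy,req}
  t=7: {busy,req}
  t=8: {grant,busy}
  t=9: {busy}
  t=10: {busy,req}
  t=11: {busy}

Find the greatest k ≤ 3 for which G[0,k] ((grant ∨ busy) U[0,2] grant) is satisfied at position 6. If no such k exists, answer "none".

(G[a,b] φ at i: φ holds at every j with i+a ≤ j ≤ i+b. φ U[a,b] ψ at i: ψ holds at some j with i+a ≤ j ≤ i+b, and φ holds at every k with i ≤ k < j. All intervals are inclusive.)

2

((grant ∨ busy) U[0,2] grant) must hold from j=6 onward; find where it first fails.
  j=6: holds
  j=7: holds
  j=8: holds
  j=9: fails
Holds on [6,8], so largest k = 2.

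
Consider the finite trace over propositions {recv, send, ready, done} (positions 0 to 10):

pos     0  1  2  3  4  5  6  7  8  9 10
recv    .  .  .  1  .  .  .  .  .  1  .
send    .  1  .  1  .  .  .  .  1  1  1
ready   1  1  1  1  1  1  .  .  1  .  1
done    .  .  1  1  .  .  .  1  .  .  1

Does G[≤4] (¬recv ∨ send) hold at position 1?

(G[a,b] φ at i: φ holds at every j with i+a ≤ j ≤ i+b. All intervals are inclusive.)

Check (¬recv ∨ send) at every j in [1,5]:
  j=1: true
  j=2: true
  j=3: true
  j=4: true
  j=5: true
All positions satisfy it → formula holds.

True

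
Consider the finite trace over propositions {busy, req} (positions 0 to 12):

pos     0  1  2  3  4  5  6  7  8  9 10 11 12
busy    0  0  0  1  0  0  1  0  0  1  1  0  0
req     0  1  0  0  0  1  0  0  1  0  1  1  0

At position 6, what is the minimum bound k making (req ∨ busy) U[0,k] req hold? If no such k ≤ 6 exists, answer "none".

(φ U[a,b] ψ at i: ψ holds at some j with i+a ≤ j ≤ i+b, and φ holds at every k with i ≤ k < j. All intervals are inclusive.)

Need earliest j ≥ 6 with req, and (req ∨ busy) at every k in [6,j-1].
  j=6: rhs fails.
  j=7: rhs fails.
  j=8: rhs holds but lhs fails at k=7.
  j=9: rhs fails.
  j=10: rhs holds but lhs fails at k=7.
  j=11: rhs holds but lhs fails at k=7.
  j=12: rhs fails.
No witness within the range → none.

none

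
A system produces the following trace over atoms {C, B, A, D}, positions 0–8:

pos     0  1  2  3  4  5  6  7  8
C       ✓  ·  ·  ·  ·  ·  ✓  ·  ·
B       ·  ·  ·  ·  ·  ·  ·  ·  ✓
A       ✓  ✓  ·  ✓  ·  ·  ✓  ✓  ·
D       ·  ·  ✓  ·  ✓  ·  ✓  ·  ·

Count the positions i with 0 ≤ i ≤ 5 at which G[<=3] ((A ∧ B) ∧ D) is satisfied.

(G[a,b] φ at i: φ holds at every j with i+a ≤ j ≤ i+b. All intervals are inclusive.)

0

Evaluate at each i in [0,5]:
  i=0: ✗ (fails at j=0)
  i=1: ✗ (fails at j=1)
  i=2: ✗ (fails at j=2)
  i=3: ✗ (fails at j=3)
  i=4: ✗ (fails at j=4)
  i=5: ✗ (fails at j=5)
Positions where it holds: {} → 0.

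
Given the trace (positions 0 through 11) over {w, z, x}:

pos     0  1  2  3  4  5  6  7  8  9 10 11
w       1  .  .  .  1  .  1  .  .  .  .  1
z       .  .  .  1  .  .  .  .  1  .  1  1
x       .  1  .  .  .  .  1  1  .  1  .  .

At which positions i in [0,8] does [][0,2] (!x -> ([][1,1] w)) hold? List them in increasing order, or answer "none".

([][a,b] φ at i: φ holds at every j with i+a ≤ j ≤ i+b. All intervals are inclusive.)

Evaluate at each i in [0,8]:
  i=0: ✗ (fails at j=0)
  i=1: ✗ (fails at j=2)
  i=2: ✗ (fails at j=2)
  i=3: ✗ (fails at j=4)
  i=4: ✗ (fails at j=4)
  i=5: ✓ (all of [5,7])
  i=6: ✗ (fails at j=8)
  i=7: ✗ (fails at j=8)
  i=8: ✗ (fails at j=8)

5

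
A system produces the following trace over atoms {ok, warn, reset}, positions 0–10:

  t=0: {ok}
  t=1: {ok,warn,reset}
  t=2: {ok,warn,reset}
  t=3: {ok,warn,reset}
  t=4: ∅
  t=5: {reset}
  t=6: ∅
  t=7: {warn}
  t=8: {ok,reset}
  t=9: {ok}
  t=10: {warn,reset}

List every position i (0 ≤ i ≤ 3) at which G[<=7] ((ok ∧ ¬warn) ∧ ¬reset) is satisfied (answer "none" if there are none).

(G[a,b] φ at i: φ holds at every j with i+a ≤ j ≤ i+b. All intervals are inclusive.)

Evaluate at each i in [0,3]:
  i=0: ✗ (fails at j=1)
  i=1: ✗ (fails at j=1)
  i=2: ✗ (fails at j=2)
  i=3: ✗ (fails at j=3)

none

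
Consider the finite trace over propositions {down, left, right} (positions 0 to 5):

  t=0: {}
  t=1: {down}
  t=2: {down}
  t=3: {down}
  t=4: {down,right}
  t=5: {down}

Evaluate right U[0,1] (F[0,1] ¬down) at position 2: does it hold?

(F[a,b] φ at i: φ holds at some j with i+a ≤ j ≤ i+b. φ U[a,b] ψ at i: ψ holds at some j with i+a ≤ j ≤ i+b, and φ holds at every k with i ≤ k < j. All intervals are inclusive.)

Need some j in [2,3] with F[0,1] ¬down, and right at every k in [2,j-1].
  j=2: F[0,1] ¬down — fails (none in [2,3]).
  j=3: F[0,1] ¬down — fails (none in [3,4]).
No j in the window works → until fails.

False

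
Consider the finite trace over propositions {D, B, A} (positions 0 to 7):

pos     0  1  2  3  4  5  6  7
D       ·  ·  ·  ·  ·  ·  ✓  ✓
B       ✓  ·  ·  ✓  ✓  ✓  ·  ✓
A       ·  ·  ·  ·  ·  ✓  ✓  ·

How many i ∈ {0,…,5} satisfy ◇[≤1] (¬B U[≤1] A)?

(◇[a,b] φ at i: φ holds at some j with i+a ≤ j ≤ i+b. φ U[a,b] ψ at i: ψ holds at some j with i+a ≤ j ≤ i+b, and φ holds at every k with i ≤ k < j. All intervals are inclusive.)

2

Evaluate at each i in [0,5]:
  i=0: ✗ (none in [0,1])
  i=1: ✗ (none in [1,2])
  i=2: ✗ (none in [2,3])
  i=3: ✗ (none in [3,4])
  i=4: ✓ (witness j=5)
  i=5: ✓ (witness j=5)
Positions where it holds: {4, 5} → 2.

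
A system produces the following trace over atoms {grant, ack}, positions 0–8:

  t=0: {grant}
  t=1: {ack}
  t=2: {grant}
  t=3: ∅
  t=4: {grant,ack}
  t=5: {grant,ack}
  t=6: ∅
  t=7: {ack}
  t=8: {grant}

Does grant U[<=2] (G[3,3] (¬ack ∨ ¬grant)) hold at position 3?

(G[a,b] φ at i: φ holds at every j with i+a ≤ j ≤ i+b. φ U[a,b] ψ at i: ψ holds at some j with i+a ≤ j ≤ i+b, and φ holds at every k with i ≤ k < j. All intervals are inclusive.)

Need some j in [3,5] with G[3,3] (¬ack ∨ ¬grant), and grant at every k in [3,j-1].
  j=3: G[3,3] (¬ack ∨ ¬grant) holds; no prefix to check → satisfied.

Holds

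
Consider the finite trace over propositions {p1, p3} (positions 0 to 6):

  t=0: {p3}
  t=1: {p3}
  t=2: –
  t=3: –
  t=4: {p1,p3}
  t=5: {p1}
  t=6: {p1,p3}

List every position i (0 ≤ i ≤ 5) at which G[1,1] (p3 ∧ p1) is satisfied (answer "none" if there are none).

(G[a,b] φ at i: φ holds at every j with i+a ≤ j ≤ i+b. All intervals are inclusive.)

Evaluate at each i in [0,5]:
  i=0: ✗ (fails at j=1)
  i=1: ✗ (fails at j=2)
  i=2: ✗ (fails at j=3)
  i=3: ✓ (all of [4,4])
  i=4: ✗ (fails at j=5)
  i=5: ✓ (all of [6,6])

3, 5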